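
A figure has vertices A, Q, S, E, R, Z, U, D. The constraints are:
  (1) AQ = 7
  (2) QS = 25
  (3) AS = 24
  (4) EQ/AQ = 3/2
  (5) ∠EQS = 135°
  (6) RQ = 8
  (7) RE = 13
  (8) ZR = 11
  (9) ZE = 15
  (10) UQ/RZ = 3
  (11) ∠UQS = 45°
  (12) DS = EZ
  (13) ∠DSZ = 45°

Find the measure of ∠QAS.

Step 1: By the inverse law of cosines on triangle QAS: cos(∠QAS) = (7² + 24² − 25²) / (2·7·24) = 0/336 = 0, so ∠QAS = 90°.

Therefore, the measure of angle ∠QAS = 90°.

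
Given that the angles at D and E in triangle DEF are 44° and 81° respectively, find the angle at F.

The interior angles sum to 180°: angle F = 180 - 44 - 81 = 55°.
The triangle is acute (angles 44°, 81°, 55°).

55 degrees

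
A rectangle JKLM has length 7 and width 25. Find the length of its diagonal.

A rectangle's diagonal splits it into two right triangles, with the diagonal as the hypotenuse.
By the Pythagorean theorem, d^2 = 7^2 + 25^2 = 674.
Therefore d = sqrt(674).

sqrt(674)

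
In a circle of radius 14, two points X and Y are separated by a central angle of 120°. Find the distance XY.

Chord = 2(14) sin(60°) = 14*sqrt(3)

14*sqrt(3)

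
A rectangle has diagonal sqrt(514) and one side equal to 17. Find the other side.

The diagonal of a rectangle forms a right triangle with the two sides.
Rearranging the Pythagorean theorem: missing side = sqrt(d^2 - known^2).
= sqrt(514 - 289) = sqrt(225) = 15.

15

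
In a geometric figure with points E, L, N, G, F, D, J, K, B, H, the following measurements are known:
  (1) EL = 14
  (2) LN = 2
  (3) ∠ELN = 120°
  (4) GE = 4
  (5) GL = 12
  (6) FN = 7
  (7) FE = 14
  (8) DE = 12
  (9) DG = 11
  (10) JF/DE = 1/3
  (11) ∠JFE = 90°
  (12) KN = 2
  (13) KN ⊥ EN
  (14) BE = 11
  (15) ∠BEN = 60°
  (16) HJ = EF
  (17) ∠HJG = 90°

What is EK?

Step 1: By the law of cosines on triangle ELN: EN² = 14² + 2² − 2·14·2·cos(120°) = 228, so EN = 2·√57.
Step 2: By the law of cosines on triangle ENK: EK² = (2·√57)² + 2² − 2·2·√57·2·cos(90°) = 232, so EK = 2·√58.

Therefore, the length of EK = 2·√58.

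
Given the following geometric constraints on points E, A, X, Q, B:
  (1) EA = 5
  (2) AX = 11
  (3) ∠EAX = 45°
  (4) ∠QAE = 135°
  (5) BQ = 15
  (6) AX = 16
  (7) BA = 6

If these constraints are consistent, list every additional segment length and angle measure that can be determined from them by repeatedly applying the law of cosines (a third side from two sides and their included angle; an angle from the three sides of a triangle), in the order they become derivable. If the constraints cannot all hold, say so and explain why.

These constraints are not satisfiable: (2) AX = 11 and (6) AX = 16 assign two different lengths to the same segment. No planar figure meets all of them, so nothing further can be derived.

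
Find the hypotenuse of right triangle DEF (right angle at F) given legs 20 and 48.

By the Pythagorean theorem: DE^2 = DF^2 + EF^2
DE^2 = 20^2 + 48^2 = 400 + 2304 = 2704
DE = sqrt(2704) = 52

52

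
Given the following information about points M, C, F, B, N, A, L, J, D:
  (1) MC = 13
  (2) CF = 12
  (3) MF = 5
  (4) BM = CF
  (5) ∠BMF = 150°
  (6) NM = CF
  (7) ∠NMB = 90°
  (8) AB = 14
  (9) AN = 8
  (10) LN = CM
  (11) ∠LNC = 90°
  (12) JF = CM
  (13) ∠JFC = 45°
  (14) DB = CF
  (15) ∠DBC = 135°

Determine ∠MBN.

From the given relations: BM = CF = 12; NM = CF = 12.
Step 1: By the law of cosines on triangle BMN: BN² = 12² + 12² − 2·12·12·cos(90°) = 288, so BN = 12·√2.
Step 2: By the inverse law of cosines on triangle MBN: cos(∠MBN) = (12² + (12·√2)² − 12²) / (2·12·12·√2) = 288/407.29 = 0.7071, so ∠MBN = 45°.

Therefore, the measure of angle ∠MBN = 45°.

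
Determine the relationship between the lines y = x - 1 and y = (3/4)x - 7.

Slope of line 1: m1 = 1
Slope of line 2: m2 = 3/4
m1 != m2 (1 != 3/4), so not parallel.
m1 * m2 = (1) * (3/4) = 3/4 != -1, so not perpendicular.
The lines are neither parallel nor perpendicular.

Neither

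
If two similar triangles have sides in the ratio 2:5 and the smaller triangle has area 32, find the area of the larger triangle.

Area ratio = (2/5)^2 = 4/25. Area of the larger triangle = 32 * 25/4 = 200.

200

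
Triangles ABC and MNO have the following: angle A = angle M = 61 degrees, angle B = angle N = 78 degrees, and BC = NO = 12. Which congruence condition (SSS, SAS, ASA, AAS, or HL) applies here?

Consider the given information: angle A = angle M = 61 degrees, angle B = angle N = 78 degrees, and BC = NO = 12
This is not SAS or HL: SAS requires two sides and the included angle between them. HL only applies to right triangles with matching hypotenuse and leg.
The correct criterion is AAS. Two pairs of corresponding angles and a non-included side are equal (Angle-Angle-Side).

AAS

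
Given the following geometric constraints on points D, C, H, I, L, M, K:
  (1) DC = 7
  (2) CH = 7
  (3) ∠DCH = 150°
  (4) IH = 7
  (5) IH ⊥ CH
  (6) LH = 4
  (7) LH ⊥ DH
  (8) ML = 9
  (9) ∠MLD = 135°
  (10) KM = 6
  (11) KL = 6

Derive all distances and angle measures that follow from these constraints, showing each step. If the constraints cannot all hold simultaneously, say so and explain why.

The constraints are consistent.

Step 1: From DC = 7, CH = 7, and ∠DCH = 150°, by the law of cosines:
  DH² = DC² + CH² - 2·DC·CH·cos(150°) = 49 + 49 + 84.87 = 182.9
  DH ≈ 13.52

Step 2: From CH = 7, HI = 7, and ∠CHI = 90°, by the law of cosines:
  CI² = CH² + HI² - 2·CH·HI·cos(90°) = 49 + 49 - 0 = 98
  CI = 7·√2

Step 3: From LK = 6, LM = 9, KM = 6, by the inverse law of cosines:
  cos(∠KLM) = (LK² + LM² - KM²) / (2·LK·LM)
  ∠KLM = 41.41°

Step 4: From MK = 6, ML = 9, KL = 6, by the inverse law of cosines:
  cos(∠KML) = (MK² + ML² - KL²) / (2·MK·ML)
  ∠KML = 41.41°

Step 5: From KL = 6, KM = 6, LM = 9, by the inverse law of cosines:
  cos(∠LKM) = (KL² + KM² - LM²) / (2·KL·KM)
  ∠LKM = 97.18°

Step 6: From DH = 13.52, HL = 4, and ∠DHL = 90°, by the law of cosines:
  DL² = DH² + HL² - 2·DH·HL·cos(90°) = 182.9 + 16 - 0 = 198.9
  DL ≈ 14.1

Step 7: From DC = 7, DH = 13.52, CH = 7, by the inverse law of cosines:
  cos(∠CDH) = (DC² + DH² - CH²) / (2·DC·DH)
  ∠CDH = 15°

Step 8: From CH = 7, CI = 7·√2, HI = 7, by the inverse law of cosines:
  cos(∠HCI) = (CH² + CI² - HI²) / (2·CH·CI)
  ∠HCI = 45°

Step 9: From HC = 7, HD = 13.52, CD = 7, by the inverse law of cosines:
  cos(∠CHD) = (HC² + HD² - CD²) / (2·HC·HD)
  ∠CHD = 15°

Step 10: From IC = 7·√2, IH = 7, CH = 7, by the inverse law of cosines:
  cos(∠CIH) = (IC² + IH² - CH²) / (2·IC·IH)
  ∠CIH = 45°

Step 11: From DL = 14.1, LM = 9, and ∠DLM = 135°, by the law of cosines:
  DM² = DL² + LM² - 2·DL·LM·cos(135°) = 198.9 + 81 + 179.5 = 459.4
  DM ≈ 21.43

Step 12: From DH = 13.52, DL = 14.1, HL = 4, by the inverse law of cosines:
  cos(∠HDL) = (DH² + DL² - HL²) / (2·DH·DL)
  ∠HDL = 16.48°

Step 13: From LD = 14.1, LH = 4, DH = 13.52, by the inverse law of cosines:
  cos(∠DLH) = (LD² + LH² - DH²) / (2·LD·LH)
  ∠DLH = 73.52°

Step 14: From DL = 14.1, DM = 21.43, LM = 9, by the inverse law of cosines:
  cos(∠LDM) = (DL² + DM² - LM²) / (2·DL·DM)
  ∠LDM = 17.27°

Step 15: From MD = 21.43, ML = 9, DL = 14.1, by the inverse law of cosines:
  cos(∠DML) = (MD² + ML² - DL²) / (2·MD·ML)
  ∠DML = 27.73°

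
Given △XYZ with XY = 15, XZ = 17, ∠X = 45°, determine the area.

Area = (1/2)(15)(17) sin(45°) = (1/2)(15)(17)(sqrt(2)/2) = 255*sqrt(2)/4

255*sqrt(2)/4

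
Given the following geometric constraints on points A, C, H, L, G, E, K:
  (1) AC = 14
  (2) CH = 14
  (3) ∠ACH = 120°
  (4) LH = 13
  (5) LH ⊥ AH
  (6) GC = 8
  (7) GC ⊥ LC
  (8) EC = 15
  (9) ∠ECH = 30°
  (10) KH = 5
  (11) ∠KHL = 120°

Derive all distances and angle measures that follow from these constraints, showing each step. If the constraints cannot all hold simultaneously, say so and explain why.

The constraints are consistent.

Step 1: From AC = 14, CH = 14, and ∠ACH = 120°, by the law of cosines:
  AH² = AC² + CH² - 2·AC·CH·cos(120°) = 196 + 196 + 196 = 588
  AH = 14·√3

Step 2: From HC = 14, CE = 15, and ∠HCE = 30°, by the law of cosines:
  HE² = HC² + CE² - 2·HC·CE·cos(30°) = 196 + 225 - 363.7 = 57.27
  HE ≈ 7.57

Step 3: From LH = 13, HK = 5, and ∠LHK = 120°, by the law of cosines:
  LK² = LH² + HK² - 2·LH·HK·cos(120°) = 169 + 25 + 65 = 259
  LK ≈ 16.09

Step 4: From AH = 14·√3, HL = 13, and ∠AHL = 90°, by the law of cosines:
  AL² = AH² + HL² - 2·AH·HL·cos(90°) = 588 + 169 - 0 = 757
  AL ≈ 27.51

Step 5: From AC = 14, AH = 14·√3, CH = 14, by the inverse law of cosines:
  cos(∠CAH) = (AC² + AH² - CH²) / (2·AC·AH)
  ∠CAH = 30°

Step 6: From HA = 14·√3, HC = 14, AC = 14, by the inverse law of cosines:
  cos(∠AHC) = (HA² + HC² - AC²) / (2·HA·HC)
  ∠AHC = 30°

Step 7: From HC = 14, HE = 7.57, CE = 15, by the inverse law of cosines:
  cos(∠CHE) = (HC² + HE² - CE²) / (2·HC·HE)
  ∠CHE = 82.33°

Step 8: From LH = 13, LK = 16.09, HK = 5, by the inverse law of cosines:
  cos(∠HLK) = (LH² + LK² - HK²) / (2·LH·LK)
  ∠HLK = 15.61°

Step 9: From EC = 15, EH = 7.57, CH = 14, by the inverse law of cosines:
  cos(∠CEH) = (EC² + EH² - CH²) / (2·EC·EH)
  ∠CEH = 67.67°

Step 10: From KH = 5, KL = 16.09, HL = 13, by the inverse law of cosines:
  cos(∠HKL) = (KH² + KL² - HL²) / (2·KH·KL)
  ∠HKL = 44.39°

Step 11: From AH = 14·√3, AL = 27.51, HL = 13, by the inverse law of cosines:
  cos(∠HAL) = (AH² + AL² - HL²) / (2·AH·AL)
  ∠HAL = 28.2°

Step 12: From LA = 27.51, LH = 13, AH = 14·√3, by the inverse law of cosines:
  cos(∠ALH) = (LA² + LH² - AH²) / (2·LA·LH)
  ∠ALH = 61.8°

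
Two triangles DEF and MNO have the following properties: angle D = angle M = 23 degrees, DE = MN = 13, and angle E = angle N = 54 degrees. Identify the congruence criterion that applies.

The given information matches ASA: Two pairs of corresponding angles and the included side are equal (Angle-Side-Angle).

ASA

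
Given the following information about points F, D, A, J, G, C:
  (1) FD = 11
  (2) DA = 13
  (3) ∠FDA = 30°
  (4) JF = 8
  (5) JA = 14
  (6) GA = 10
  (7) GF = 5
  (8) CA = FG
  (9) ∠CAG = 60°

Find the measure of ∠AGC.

From the given relations: CA = FG = 5.
Step 1: By the law of cosines on triangle GAC: GC² = 10² + 5² − 2·10·5·cos(60°) = 75, so GC = 5·√3.
Step 2: By the inverse law of cosines on triangle AGC: cos(∠AGC) = (10² + (5·√3)² − 5²) / (2·10·5·√3) = 150/173.21 = 0.866, so ∠AGC = 30°.

Therefore, the measure of angle ∠AGC = 30°.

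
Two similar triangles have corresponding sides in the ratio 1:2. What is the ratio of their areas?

Area scales with the square of linear dimensions. If every length is multiplied by 1/2, then the area is multiplied by (1/2)^2 = 1/4.
The area ratio is 1:4.

1:4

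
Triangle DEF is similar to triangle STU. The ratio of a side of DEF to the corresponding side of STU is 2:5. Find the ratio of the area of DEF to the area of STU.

Area ratio = (side ratio)^2 = (2/5)^2 = 4:25.

4:25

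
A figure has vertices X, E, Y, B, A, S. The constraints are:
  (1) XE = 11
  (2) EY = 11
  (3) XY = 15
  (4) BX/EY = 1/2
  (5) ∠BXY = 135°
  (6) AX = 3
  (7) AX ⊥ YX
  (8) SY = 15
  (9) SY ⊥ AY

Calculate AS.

Step 1: By the law of cosines on triangle AXY: AY² = 3² + 15² − 2·3·15·cos(90°) = 234, so AY = 3·√26.
Step 2: By the law of cosines on triangle AYS: AS² = (3·√26)² + 15² − 2·3·√26·15·cos(90°) = 459, so AS = 3·√51.

Therefore, the length of AS = 3·√51.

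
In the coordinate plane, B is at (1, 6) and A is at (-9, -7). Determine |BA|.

The horizontal distance is |-9 - 1| = 10 and the vertical distance is |-7 - 6| = 13.
By the Pythagorean theorem, d = sqrt(10^2 + 13^2) = sqrt(269).

sqrt(269)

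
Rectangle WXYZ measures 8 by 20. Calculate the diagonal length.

d = sqrt(8^2 + 20^2) = sqrt(464) = 4*sqrt(29)

4*sqrt(29)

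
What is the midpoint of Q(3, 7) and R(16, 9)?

The midpoint is the average of the coordinates:
x: (3 + 16)/2 = 19/2
y: (7 + 9)/2 = 8
Midpoint = (19/2, 8)

(19/2, 8)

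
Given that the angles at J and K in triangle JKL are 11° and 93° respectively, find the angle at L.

By the triangle angle sum property, the three interior angles of any triangle add up to 180°.
We know angle J = 11° and angle K = 93°, so their sum is 104°.
Therefore angle L = 180° - 104° = 76°.

76 degrees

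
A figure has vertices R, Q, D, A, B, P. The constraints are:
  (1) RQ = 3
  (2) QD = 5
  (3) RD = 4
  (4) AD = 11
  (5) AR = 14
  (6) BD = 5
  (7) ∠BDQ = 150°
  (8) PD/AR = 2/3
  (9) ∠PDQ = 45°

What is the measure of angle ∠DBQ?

Step 1: By the law of cosines on triangle BDQ: BQ² = 5² + 5² − 2·5·5·cos(150°) = 93.3, so BQ ≈ 9.66.
Step 2: By the inverse law of cosines on triangle DBQ: cos(∠DBQ) = (5² + 9.66² − 5²) / (2·5·9.66) = 93.3/96.59 = 0.9659, so ∠DBQ = 15°.

Therefore, the measure of angle ∠DBQ = 15°.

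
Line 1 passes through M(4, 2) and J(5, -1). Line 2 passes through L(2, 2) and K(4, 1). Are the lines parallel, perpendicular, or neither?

Slope of line 1: m1 = (-1 - 2)/(5 - 4) = -3/1 = -3
Slope of line 2: m2 = (1 - 2)/(4 - 2) = -1/2 = -1/2
m1 != m2 (-3 != -1/2), so not parallel.
m1 * m2 = (-3) * (-1/2) = 3/2 != -1, so not perpendicular.
The lines are neither parallel nor perpendicular.

Neither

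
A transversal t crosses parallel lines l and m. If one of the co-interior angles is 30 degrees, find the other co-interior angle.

Co-interior angles sum to 180: 180 - 30 = 150 degrees.

150 degrees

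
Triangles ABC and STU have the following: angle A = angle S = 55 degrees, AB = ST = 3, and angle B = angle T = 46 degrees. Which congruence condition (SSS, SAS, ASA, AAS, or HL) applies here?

The given information matches ASA: Two pairs of corresponding angles and the included side are equal (Angle-Side-Angle).

ASA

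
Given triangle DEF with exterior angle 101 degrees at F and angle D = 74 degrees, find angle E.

angle E = 101 - 74 = 27 degrees (exterior angle theorem).

27 degrees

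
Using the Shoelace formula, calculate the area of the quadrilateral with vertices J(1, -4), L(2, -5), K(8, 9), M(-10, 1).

The Shoelace formula works by pairing each vertex with the next (cycling back to the first).
For each pair, compute x_i*y_(i+1) - x_(i+1)*y_i:
  (1*-5 - 2*-4) = 3
  (2*9 - 8*-5) = 58
  (8*1 - -10*9) = 98
  (-10*-4 - 1*1) = 39
Taking half the absolute value of the total: Area = (1/2)(198) = 99.

99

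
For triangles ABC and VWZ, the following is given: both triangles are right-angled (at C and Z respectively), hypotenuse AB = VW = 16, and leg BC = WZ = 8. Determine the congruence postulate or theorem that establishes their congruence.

The given information provides:
both triangles are right-angled (at C and Z respectively), hypotenuse AB = VW = 16, and leg BC = WZ = 8
This matches the HL congruence theorem.
The hypotenuse and one leg of two right triangles are equal (Hypotenuse-Leg).

HL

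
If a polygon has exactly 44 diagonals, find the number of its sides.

Using d = n(n - 3)/2, we solve 44 = n(n - 3)/2.
So n(n - 3) = 88.
Testing n = 11: 11 * 8 = 88 = 88. Correct.
The polygon has 11 sides.

11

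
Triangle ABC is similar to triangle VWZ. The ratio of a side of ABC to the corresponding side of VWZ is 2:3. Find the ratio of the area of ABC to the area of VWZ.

The ratio of areas of similar triangles equals the square of the side ratio.
Side ratio = 2:3
Area ratio = (2/3)^2 = 4/9 = 4:9

4:9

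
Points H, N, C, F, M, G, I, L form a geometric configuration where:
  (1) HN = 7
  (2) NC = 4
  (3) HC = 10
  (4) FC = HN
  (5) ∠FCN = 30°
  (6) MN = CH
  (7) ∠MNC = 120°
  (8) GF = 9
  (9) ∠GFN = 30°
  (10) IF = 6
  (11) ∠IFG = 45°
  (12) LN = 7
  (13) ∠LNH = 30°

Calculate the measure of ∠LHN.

Step 1: By the law of cosines on triangle HNL: HL² = 7² + 7² − 2·7·7·cos(30°) = 13.13, so HL ≈ 3.62.
Step 2: By the inverse law of cosines on triangle LHN: cos(∠LHN) = (3.62² + 7² − 7²) / (2·3.62·7) = 13.13/50.73 = 0.2588, so ∠LHN = 75°.

Therefore, the measure of angle ∠LHN = 75°.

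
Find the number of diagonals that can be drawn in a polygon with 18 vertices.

Each of the 18 vertices connects to 15 non-adjacent vertices via diagonals.
Total connections = 18 × 15 = 270, but each diagonal is counted twice.
Number of diagonals = 270 / 2 = 135.

135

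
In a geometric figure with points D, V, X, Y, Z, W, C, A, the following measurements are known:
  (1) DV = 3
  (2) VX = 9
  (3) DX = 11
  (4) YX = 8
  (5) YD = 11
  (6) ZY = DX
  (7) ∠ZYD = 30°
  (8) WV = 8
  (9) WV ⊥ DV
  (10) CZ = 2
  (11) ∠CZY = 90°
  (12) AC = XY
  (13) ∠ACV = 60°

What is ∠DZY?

From the given relations: ZY = DX = 11.
Step 1: By the law of cosines on triangle ZYD: ZD² = 11² + 11² − 2·11·11·cos(30°) = 32.42, so ZD ≈ 5.69.
Step 2: By the inverse law of cosines on triangle DZY: cos(∠DZY) = (5.69² + 11² − 11²) / (2·5.69·11) = 32.42/125.27 = 0.2588, so ∠DZY = 75°.

Therefore, the measure of angle ∠DZY = 75°.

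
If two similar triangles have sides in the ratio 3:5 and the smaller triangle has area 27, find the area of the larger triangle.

Area ratio = (3/5)^2 = 9/25. Area of the larger triangle = 27 * 25/9 = 75.

75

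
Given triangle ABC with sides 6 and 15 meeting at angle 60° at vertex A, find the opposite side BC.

When two sides and the included angle are known, the law of cosines gives the third side.
c^2 = a^2 + b^2 - 2ab cos(C) generalizes the Pythagorean theorem to non-right triangles.
Here: BC^2 = 36 + 225 - 180*(1/2) = 171
BC = 3*sqrt(19)

3*sqrt(19)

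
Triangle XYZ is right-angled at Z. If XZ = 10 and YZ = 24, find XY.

By the Pythagorean theorem: XY^2 = XZ^2 + YZ^2
XY^2 = 10^2 + 24^2 = 100 + 576 = 676
XY = sqrt(676) = 26

26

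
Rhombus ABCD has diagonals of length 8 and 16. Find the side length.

Half-diagonals are 4 and 8. side = sqrt(4^2 + 8^2) = sqrt(80) = 4*sqrt(5)

4*sqrt(5)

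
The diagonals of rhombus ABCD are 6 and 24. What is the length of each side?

In a rhombus, the diagonals bisect each other perpendicularly, creating four congruent right triangles.
Each triangle has legs 3 (half of 6) and 12 (half of 24).
The hypotenuse of each right triangle is a side of the rhombus:
side = sqrt(3^2 + 12^2) = sqrt(153) = 3*sqrt(17)

3*sqrt(17)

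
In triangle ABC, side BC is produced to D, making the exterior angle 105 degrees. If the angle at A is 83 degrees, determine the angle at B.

By the exterior angle theorem: exterior angle = sum of remote interior angles.
105 = 83 + angle B
angle B = 105 - 83 = 22 degrees

22 degrees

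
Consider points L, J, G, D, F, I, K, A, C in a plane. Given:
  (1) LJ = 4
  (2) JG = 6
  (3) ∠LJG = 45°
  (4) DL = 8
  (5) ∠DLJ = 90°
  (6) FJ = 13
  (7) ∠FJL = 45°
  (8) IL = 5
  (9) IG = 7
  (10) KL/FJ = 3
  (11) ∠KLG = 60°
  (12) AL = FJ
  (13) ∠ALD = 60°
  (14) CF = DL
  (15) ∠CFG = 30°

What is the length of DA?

From the given relations: AL = FJ = 13.
Step 1: By the law of cosines on triangle DLA: DA² = 8² + 13² − 2·8·13·cos(60°) = 129, so DA = √129.

Therefore, the length of DA = √129.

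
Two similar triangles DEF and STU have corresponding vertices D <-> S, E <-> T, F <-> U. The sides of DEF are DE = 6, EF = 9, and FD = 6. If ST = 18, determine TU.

k = 18/6 = 3. TU = 3 * 9 = 27.

27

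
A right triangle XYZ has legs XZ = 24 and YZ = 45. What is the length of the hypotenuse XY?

XY = sqrt(24^2 + 45^2) = sqrt(2601) = 51

51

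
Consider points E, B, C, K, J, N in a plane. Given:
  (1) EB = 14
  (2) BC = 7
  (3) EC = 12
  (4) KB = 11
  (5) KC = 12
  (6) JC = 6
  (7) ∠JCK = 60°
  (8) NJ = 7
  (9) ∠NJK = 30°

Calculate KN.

Step 1: By the law of cosines on triangle JCK: JK² = 6² + 12² − 2·6·12·cos(60°) = 108, so JK = 6·√3.
Step 2: By the law of cosines on triangle KJN: KN² = (6·√3)² + 7² − 2·6·√3·7·cos(30°) = 31, so KN = √31.

Therefore, the length of KN = √31.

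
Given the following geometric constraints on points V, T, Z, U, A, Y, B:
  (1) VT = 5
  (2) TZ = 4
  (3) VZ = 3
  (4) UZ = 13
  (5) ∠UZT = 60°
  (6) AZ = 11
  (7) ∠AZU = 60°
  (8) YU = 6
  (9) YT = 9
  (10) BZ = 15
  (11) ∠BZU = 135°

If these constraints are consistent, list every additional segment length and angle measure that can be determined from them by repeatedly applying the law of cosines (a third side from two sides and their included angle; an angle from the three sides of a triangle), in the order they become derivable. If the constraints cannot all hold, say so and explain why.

The constraints are consistent. Derivable facts, in order:
After 1 step:
- TU = √133
- UA = 7·√3
- UB ≈ 25.88
- ∠TVZ = 53.13°
- ∠TZV = 90°
- ∠VTZ = 36.87°
After 2 steps:
- ∠AUZ = 51.79°
- ∠BUZ = 24.19°
- ∠TUY = 50.51°
- ∠TUZ = 17.48°
- ∠TYU = 98.52°
- ∠UAZ = 68.21°
- ∠UBZ = 20.81°
- ∠UTY = 30.97°
- ∠UTZ = 102.52°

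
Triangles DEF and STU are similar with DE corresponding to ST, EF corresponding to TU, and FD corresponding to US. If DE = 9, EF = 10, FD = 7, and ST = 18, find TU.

k = 18/9 = 2. TU = 2 * 10 = 20.

20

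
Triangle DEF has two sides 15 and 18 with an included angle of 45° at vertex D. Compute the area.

Area = (1/2) * DE * DF * sin(D)
Area = (1/2) * 15 * 18 * sin(45°)
Area = (1/2) * 15 * 18 * sqrt(2)/2
Area = 135*sqrt(2)/2

135*sqrt(2)/2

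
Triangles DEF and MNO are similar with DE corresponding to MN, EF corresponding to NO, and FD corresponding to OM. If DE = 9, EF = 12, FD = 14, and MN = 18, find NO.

k = 18/9 = 2. NO = 2 * 12 = 24.

24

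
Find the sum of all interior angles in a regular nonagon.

The sum of interior angles of an n-sided polygon is (n - 2) * 180.
For n = 9: (9 - 2) * 180 = 7 * 180 = 1260 degrees.

1260 degrees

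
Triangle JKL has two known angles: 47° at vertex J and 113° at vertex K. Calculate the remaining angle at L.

angle L = 180 - 47 - 113 = 20 degrees.

20 degrees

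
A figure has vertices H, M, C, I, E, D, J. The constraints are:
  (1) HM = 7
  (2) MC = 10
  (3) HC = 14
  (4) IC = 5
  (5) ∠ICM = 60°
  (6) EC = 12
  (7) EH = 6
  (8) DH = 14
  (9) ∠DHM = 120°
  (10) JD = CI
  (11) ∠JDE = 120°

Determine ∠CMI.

Step 1: By the law of cosines on triangle MCI: MI² = 10² + 5² − 2·10·5·cos(60°) = 75, so MI = 5·√3.
Step 2: By the inverse law of cosines on triangle CMI: cos(∠CMI) = (10² + (5·√3)² − 5²) / (2·10·5·√3) = 150/173.21 = 0.866, so ∠CMI = 30°.

Therefore, the measure of angle ∠CMI = 30°.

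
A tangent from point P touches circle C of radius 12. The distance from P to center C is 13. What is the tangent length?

The tangent, radius, and line from the external point to the center form a right triangle.
The right angle is where the tangent meets the radius.
By the Pythagorean theorem: tangent² + 12² = 13²
tangent² = 169 - 144 = 25
tangent = 5

5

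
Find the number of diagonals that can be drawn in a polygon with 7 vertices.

Total line segments between 7 vertices = C(7,2) = 21.
Subtract the 7 sides: 21 - 7 = 14 diagonals.

14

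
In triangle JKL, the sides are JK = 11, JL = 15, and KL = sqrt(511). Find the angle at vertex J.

cos(J) = (11² + 15² - (sqrt(511))²) / (2 × 11 × 15) = -1/2, so J = arccos(-1/2) = 120°.

120°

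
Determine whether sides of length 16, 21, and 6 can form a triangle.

Check all three triangle inequalities:
16 + 21 = 37 > 6 ✓
16 + 6 = 22 > 21 ✓
21 + 6 = 27 > 16 ✓
All conditions hold, so these sides form a valid triangle.

Yes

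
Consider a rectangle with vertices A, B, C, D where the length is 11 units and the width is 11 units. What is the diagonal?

Using the Pythagorean theorem:
d² = 11² + 11² = 121 + 121 = 242
d = sqrt(242) = 11*sqrt(2)

11*sqrt(2)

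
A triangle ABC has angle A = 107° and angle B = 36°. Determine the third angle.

Let angle C = x. Then 107 + 36 + x = 180.
x = 180 - 143 = 37 degrees.

37 degrees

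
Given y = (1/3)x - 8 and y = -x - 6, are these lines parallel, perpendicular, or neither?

Slope of line 1: m1 = 1/3
Slope of line 2: m2 = -1
For parallel lines we need equal slopes: 1/3 != -1.
For perpendicular lines we need m1*m2 = -1: (1/3)(-1) = -1/3 != -1.
Since neither condition holds, the lines are neither parallel nor perpendicular.

Neither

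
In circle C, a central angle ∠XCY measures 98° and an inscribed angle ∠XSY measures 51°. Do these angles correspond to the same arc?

By the inscribed angle theorem, the inscribed angle for a central angle of 98° should be 98° / 2 = 49°.
The given inscribed angle is 51°, which does not equal 49°.
Therefore, no, they do not correspond to the same arc.

No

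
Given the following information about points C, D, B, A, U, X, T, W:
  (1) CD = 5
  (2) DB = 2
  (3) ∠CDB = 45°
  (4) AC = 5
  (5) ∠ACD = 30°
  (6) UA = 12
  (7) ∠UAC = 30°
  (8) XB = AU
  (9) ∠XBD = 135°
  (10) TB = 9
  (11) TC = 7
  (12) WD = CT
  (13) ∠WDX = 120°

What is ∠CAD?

Step 1: By the law of cosines on triangle ACD: AD² = 5² + 5² − 2·5·5·cos(30°) = 6.7, so AD ≈ 2.59.
Step 2: By the inverse law of cosines on triangle CAD: cos(∠CAD) = (5² + 2.59² − 5²) / (2·5·2.59) = 6.7/25.88 = 0.2588, so ∠CAD = 75°.

Therefore, the measure of angle ∠CAD = 75°.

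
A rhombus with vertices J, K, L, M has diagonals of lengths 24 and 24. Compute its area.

The diagonals of a rhombus divide it into four right triangles.
Each triangle has legs 24/ 2 = 12 and 24/2 = 12, so each has area (1/2)*12*12 = 72.
Four such triangles give total area = (d1 * d2) / 2 = 288.

288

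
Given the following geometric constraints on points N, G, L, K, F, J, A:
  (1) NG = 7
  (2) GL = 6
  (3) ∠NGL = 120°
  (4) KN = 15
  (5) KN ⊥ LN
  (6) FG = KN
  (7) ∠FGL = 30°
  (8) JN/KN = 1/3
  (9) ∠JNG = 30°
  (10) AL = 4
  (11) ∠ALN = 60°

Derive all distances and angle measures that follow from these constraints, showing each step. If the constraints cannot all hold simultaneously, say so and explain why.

The constraints are consistent.

From the given relations:
  FG = KN = 15
  JN = 1/3·KN = 1/3·15 = 5

Step 1: From NG = 7, GL = 6, and ∠NGL = 120°, by the law of cosines:
  NL² = NG² + GL² - 2·NG·GL·cos(120°) = 49 + 36 + 42 = 127
  NL = √127

Step 2: From GN = 7, NJ = 5, and ∠GNJ = 30°, by the law of cosines:
  GJ² = GN² + NJ² - 2·GN·NJ·cos(30°) = 49 + 25 - 60.62 = 13.38
  GJ ≈ 3.66

Step 3: From LG = 6, GF = 15, and ∠LGF = 30°, by the law of cosines:
  LF² = LG² + GF² - 2·LG·GF·cos(30°) = 36 + 225 - 155.9 = 105.1
  LF ≈ 10.25

Step 4: From NL = √127, LA = 4, and ∠NLA = 60°, by the law of cosines:
  NA² = NL² + LA² - 2·NL·LA·cos(60°) = 127 + 16 - 45.08 = 97.92
  NA ≈ 9.9

Step 5: From LN = √127, NK = 15, and ∠LNK = 90°, by the law of cosines:
  LK² = LN² + NK² - 2·LN·NK·cos(90°) = 127 + 225 - 0 = 352
  LK = 4·√22

Step 6: From NG = 7, NL = √127, GL = 6, by the inverse law of cosines:
  cos(∠GNL) = (NG² + NL² - GL²) / (2·NG·NL)
  ∠GNL = 27.46°

Step 7: From GJ = 3.66, GN = 7, JN = 5, by the inverse law of cosines:
  cos(∠JGN) = (GJ² + GN² - JN²) / (2·GJ·GN)
  ∠JGN = 43.12°

Step 8: From LF = 10.25, LG = 6, FG = 15, by the inverse law of cosines:
  cos(∠FLG) = (LF² + LG² - FG²) / (2·LF·LG)
  ∠FLG = 132.99°

Step 9: From LG = 6, LN = √127, GN = 7, by the inverse law of cosines:
  cos(∠GLN) = (LG² + LN² - GN²) / (2·LG·LN)
  ∠GLN = 32.54°

Step 10: From FG = 15, FL = 10.25, GL = 6, by the inverse law of cosines:
  cos(∠GFL) = (FG² + FL² - GL²) / (2·FG·FL)
  ∠GFL = 17.01°

Step 11: From JG = 3.66, JN = 5, GN = 7, by the inverse law of cosines:
  cos(∠GJN) = (JG² + JN² - GN²) / (2·JG·JN)
  ∠GJN = 106.88°

Step 12: From NA = 9.9, NL = √127, AL = 4, by the inverse law of cosines:
  cos(∠ANL) = (NA² + NL² - AL²) / (2·NA·NL)
  ∠ANL = 20.49°

Step 13: From LK = 4·√22, LN = √127, KN = 15, by the inverse law of cosines:
  cos(∠KLN) = (LK² + LN² - KN²) / (2·LK·LN)
  ∠KLN = 53.08°

Step 14: From KL = 4·√22, KN = 15, LN = √127, by the inverse law of cosines:
  cos(∠LKN) = (KL² + KN² - LN²) / (2·KL·KN)
  ∠LKN = 36.92°

Step 15: From AL = 4, AN = 9.9, LN = √127, by the inverse law of cosines:
  cos(∠LAN) = (AL² + AN² - LN²) / (2·AL·AN)
  ∠LAN = 99.51°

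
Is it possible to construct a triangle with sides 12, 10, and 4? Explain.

Sort the sides: 4, 10, 12.
It suffices to check that the sum of the two smallest exceeds the largest:
4 + 10 = 14 > 12. ✓
Yes, a valid triangle can be formed.

Yes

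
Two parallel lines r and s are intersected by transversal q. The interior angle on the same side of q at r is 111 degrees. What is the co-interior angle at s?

Co-interior angles (same-side interior) formed by parallel lines and a transversal are supplementary (sum to 180 degrees).
The given angle is 111 degrees.
The co-interior angle = 180 - 111 = 69 degrees.

69 degrees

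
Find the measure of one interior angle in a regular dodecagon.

Each interior angle of a regular n-gon is (n - 2) * 180 / n.
For n = 12: (12 - 2) * 180 / 12 = 1800/12 = 150 degrees.

150 degrees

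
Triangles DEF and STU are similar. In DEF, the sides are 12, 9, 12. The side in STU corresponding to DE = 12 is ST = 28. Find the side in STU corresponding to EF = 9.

Since the triangles are similar, the ratio of corresponding sides is constant.
Scale factor k = ST / DE = 28 / 12 = 7/3
TU = k * EF = 7/3 * 9 = 21

21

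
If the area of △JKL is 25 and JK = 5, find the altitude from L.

height = 2 * 25 / 5 = 10

10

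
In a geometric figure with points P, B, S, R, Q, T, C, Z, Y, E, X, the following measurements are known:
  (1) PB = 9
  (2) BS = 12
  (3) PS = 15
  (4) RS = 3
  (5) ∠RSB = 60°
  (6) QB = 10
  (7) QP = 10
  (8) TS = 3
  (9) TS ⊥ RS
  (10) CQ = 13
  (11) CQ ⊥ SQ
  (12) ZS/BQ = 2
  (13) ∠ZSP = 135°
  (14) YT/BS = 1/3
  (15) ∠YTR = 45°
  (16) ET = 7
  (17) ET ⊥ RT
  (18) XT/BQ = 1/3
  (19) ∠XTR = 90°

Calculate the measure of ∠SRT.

Step 1: By the law of cosines on triangle RST: RT² = 3² + 3² − 2·3·3·cos(90°) = 18, so RT = 3·√2.
Step 2: By the inverse law of cosines on triangle SRT: cos(∠SRT) = (3² + (3·√2)² − 3²) / (2·3·3·√2) = 18/25.46 = 0.7071, so ∠SRT = 45°.

Therefore, the measure of angle ∠SRT = 45°.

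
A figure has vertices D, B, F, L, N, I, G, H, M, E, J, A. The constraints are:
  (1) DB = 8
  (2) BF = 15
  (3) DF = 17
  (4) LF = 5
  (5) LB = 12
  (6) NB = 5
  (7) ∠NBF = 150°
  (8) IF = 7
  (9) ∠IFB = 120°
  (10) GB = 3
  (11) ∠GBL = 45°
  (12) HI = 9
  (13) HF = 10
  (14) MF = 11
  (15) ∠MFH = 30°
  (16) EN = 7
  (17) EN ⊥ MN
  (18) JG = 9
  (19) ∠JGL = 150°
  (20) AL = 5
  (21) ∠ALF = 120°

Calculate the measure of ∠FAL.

Step 1: By the law of cosines on triangle ALF: AF² = 5² + 5² − 2·5·5·cos(120°) = 75, so AF = 5·√3.
Step 2: By the inverse law of cosines on triangle FAL: cos(∠FAL) = ((5·√3)² + 5² − 5²) / (2·5·√3·5) = 75/86.6 = 0.866, so ∠FAL = 30°.

Therefore, the measure of angle ∠FAL = 30°.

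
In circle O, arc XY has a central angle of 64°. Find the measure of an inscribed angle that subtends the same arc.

By the inscribed angle theorem, the inscribed angle is half the central angle.
Inscribed angle = 64° / 2 = 32°

32°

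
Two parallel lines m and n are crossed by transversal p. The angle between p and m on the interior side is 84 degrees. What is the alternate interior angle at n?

Alternate interior angles lie on opposite sides of the transversal, between the parallel lines.
By the alternate interior angle theorem, they are equal: 84 degrees.

84 degrees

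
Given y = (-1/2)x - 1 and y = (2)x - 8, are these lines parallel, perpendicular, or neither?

Slope of line 1: m1 = -1/2
Slope of line 2: m2 = 2
Two lines are perpendicular when the product of their slopes is -1 (negative reciprocals).
m1 * m2 = (-1/2) * (2) = -1, confirming perpendicularity.

Perpendicular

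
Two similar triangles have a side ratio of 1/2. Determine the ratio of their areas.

Area scales with the square of linear dimensions. If every length is multiplied by 1/2, then the area is multiplied by (1/2)^2 = 1/4.
The area ratio is 1:4.

1:4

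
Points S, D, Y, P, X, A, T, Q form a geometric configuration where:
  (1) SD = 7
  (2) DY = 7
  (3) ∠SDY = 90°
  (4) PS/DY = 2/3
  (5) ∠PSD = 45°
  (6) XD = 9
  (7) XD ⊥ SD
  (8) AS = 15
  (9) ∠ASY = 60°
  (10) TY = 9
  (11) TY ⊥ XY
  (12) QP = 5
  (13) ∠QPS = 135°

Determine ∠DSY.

Step 1: By the law of cosines on triangle SDY: SY² = 7² + 7² − 2·7·7·cos(90°) = 98, so SY = 7·√2.
Step 2: By the inverse law of cosines on triangle DSY: cos(∠DSY) = (7² + (7·√2)² − 7²) / (2·7·7·√2) = 98/138.59 = 0.7071, so ∠DSY = 45°.

Therefore, the measure of angle ∠DSY = 45°.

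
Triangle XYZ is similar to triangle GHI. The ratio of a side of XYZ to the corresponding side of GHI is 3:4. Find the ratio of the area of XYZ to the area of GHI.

The ratio of areas of similar triangles equals the square of the side ratio.
Side ratio = 3:4
Area ratio = (3/4)^2 = 9/16 = 9:16

9:16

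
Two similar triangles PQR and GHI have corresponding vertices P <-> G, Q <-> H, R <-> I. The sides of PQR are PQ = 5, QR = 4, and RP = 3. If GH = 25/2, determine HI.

Since the triangles are similar, the ratio of corresponding sides is constant.
Scale factor k = GH / PQ = 25/2 / 5 = 5/2
HI = k * QR = 5/2 * 4 = 10

10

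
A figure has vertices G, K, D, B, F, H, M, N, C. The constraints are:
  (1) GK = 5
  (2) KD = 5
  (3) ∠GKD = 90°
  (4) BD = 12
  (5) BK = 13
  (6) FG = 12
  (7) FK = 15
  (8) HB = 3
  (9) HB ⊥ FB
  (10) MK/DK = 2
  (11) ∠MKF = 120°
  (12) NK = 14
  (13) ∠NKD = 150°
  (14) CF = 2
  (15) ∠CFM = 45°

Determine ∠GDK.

Step 1: By the law of cosines on triangle DKG: DG² = 5² + 5² − 2·5·5·cos(90°) = 50, so DG = 5·√2.
Step 2: By the inverse law of cosines on triangle GDK: cos(∠GDK) = ((5·√2)² + 5² − 5²) / (2·5·√2·5) = 50/70.71 = 0.7071, so ∠GDK = 45°.

Therefore, the measure of angle ∠GDK = 45°.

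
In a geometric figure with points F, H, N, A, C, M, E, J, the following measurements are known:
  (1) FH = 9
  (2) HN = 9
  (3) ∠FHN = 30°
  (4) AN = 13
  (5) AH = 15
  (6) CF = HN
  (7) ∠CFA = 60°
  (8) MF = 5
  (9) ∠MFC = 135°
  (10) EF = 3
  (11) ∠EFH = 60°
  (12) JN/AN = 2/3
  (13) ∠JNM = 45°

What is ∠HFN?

Step 1: By the law of cosines on triangle FHN: FN² = 9² + 9² − 2·9·9·cos(30°) = 21.7, so FN ≈ 4.66.
Step 2: By the inverse law of cosines on triangle HFN: cos(∠HFN) = (9² + 4.66² − 9²) / (2·9·4.66) = 21.7/83.86 = 0.2588, so ∠HFN = 75°.

Therefore, the measure of angle ∠HFN = 75°.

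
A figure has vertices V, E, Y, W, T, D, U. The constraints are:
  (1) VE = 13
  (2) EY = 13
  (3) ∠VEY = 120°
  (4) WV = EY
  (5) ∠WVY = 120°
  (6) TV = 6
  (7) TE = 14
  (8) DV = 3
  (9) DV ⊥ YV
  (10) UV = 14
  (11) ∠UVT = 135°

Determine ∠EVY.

Step 1: By the law of cosines on triangle VEY: VY² = 13² + 13² − 2·13·13·cos(120°) = 507, so VY = 13·√3.
Step 2: By the inverse law of cosines on triangle EVY: cos(∠EVY) = (13² + (13·√3)² − 13²) / (2·13·13·√3) = 507/585.43 = 0.866, so ∠EVY = 30°.

Therefore, the measure of angle ∠EVY = 30°.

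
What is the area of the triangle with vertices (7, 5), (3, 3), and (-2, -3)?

Using the Shoelace formula for a triangle:
Area = (1/2)|x0(y1 - y2) + x1(y2 - y0) + x2(y0 - y1)|
Area = (1/2)|7(3 - -3) + 3(-3 - 5) + -2(5 - 3)|
Area = (1/2)|42 + -24 + -4|
Area = (1/2)|14|
Area = (1/2)(14)
Area = 7

7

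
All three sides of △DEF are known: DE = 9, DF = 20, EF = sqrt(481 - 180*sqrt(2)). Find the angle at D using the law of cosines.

When all three sides of a triangle are known, the law of cosines can be rearranged to find any angle.
cos(C) = (a² + b² - c²) / (2ab) gives cos(D) = sqrt(2)/2.
Taking the inverse cosine: D = 45°.

45°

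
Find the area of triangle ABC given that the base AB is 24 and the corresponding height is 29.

Area = (1/2)(24)(29) = 348

348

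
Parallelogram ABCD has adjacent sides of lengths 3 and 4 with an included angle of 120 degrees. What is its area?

Area = a * b * sin(theta)
Area = 3 * 4 * sin(120 degrees)
Area = 12 * sqrt(3)/2
Area = 6*sqrt(3)

6*sqrt(3)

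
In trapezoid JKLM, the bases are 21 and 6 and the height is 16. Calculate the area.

Area = (21 + 6) * 16 / 2 = 432 / 2 = 216

216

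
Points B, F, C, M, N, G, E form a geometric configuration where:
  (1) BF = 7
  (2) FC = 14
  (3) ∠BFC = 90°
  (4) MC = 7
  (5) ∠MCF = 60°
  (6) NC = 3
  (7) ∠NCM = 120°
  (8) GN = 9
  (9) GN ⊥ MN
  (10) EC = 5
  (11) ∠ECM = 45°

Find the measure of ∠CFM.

Step 1: By the law of cosines on triangle FCM: FM² = 14² + 7² − 2·14·7·cos(60°) = 147, so FM = 7·√3.
Step 2: By the inverse law of cosines on triangle CFM: cos(∠CFM) = (14² + (7·√3)² − 7²) / (2·14·7·√3) = 294/339.48 = 0.866, so ∠CFM = 30°.

Therefore, the measure of angle ∠CFM = 30°.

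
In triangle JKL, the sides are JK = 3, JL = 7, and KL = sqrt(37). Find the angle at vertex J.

cos(J) = (3² + 7² - (sqrt(37))²) / (2 × 3 × 7) = 1/2, so J = arccos(1/2) = 60°.

60°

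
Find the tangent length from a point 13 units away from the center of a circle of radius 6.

The tangent, radius, and line from the external point to the center form a right triangle.
The right angle is where the tangent meets the radius.
By the Pythagorean theorem: tangent² + 6² = 13²
tangent² = 169 - 36 = 133
tangent = sqrt(133)

sqrt(133)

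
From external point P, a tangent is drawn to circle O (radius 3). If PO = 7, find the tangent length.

The tangent, radius, and line from the external point to the center form a right triangle.
The right angle is where the tangent meets the radius.
By the Pythagorean theorem: tangent² + 3² = 7²
tangent² = 49 - 9 = 40
tangent = 2*sqrt(10)

2*sqrt(10)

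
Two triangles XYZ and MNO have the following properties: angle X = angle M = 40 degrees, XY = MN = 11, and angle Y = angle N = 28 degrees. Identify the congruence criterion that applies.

The given information matches ASA: Two pairs of corresponding angles and the included side are equal (Angle-Side-Angle).

ASA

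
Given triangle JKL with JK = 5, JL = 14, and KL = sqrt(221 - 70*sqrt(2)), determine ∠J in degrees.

When all three sides of a triangle are known, the law of cosines can be rearranged to find any angle.
cos(C) = (a² + b² - c²) / (2ab) gives cos(J) = sqrt(2)/2.
Taking the inverse cosine: J = 45°.

45°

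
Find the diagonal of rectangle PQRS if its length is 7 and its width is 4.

A rectangle's diagonal splits it into two right triangles, with the diagonal as the hypotenuse.
By the Pythagorean theorem, d^2 = 7^2 + 4^2 = 65.
Therefore d = sqrt(65).

sqrt(65)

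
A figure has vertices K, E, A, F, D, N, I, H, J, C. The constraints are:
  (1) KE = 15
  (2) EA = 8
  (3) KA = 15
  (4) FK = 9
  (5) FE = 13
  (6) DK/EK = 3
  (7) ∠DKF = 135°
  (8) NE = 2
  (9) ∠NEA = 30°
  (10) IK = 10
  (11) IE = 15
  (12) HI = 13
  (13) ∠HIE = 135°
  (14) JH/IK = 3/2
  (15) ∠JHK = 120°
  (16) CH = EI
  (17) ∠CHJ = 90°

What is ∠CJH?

From the given relations: JH = 3/2·IK = 3/2·10 = 15; CH = EI = 15.
Step 1: By the law of cosines on triangle JHC: JC² = 15² + 15² − 2·15·15·cos(90°) = 450, so JC = 15·√2.
Step 2: By the inverse law of cosines on triangle CJH: cos(∠CJH) = ((15·√2)² + 15² − 15²) / (2·15·√2·15) = 450/636.4 = 0.7071, so ∠CJH = 45°.

Therefore, the measure of angle ∠CJH = 45°.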